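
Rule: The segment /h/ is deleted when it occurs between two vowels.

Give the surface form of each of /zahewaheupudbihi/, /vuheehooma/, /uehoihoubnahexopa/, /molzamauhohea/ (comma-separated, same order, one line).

/zahewaheupudbihi/: /h/ occurs between vowels /a/ and /e/, so it deletes. /h/ occurs between vowels /a/ and /e/, so it deletes. /h/ occurs between vowels /i/ and /i/, so it deletes. → [zaewaeupudbii].
/vuheehooma/: /h/ occurs between vowels /u/ and /e/, so it deletes. /h/ occurs between vowels /e/ and /o/, so it deletes. → [vueeooma].
/uehoihoubnahexopa/: /h/ occurs between vowels /e/ and /o/, so it deletes. /h/ occurs between vowels /i/ and /o/, so it deletes. /h/ occurs between vowels /a/ and /e/, so it deletes. → [ueoioubnaexopa].
/molzamauhohea/: /h/ occurs between vowels /u/ and /o/, so it deletes. /h/ occurs between vowels /o/ and /e/, so it deletes. → [molzamauoea].

zaewaeupudbii, vueeooma, ueoioubnaexopa, molzamauoea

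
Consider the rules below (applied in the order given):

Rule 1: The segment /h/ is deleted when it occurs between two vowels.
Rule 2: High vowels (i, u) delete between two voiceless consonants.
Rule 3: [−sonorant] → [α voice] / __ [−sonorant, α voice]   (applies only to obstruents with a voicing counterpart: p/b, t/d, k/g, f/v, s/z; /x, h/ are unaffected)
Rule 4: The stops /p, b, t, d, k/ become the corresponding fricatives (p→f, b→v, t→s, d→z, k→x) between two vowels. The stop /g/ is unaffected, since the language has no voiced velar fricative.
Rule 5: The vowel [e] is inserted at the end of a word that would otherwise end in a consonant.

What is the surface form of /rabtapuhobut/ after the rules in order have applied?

Rule 1 (intervocalic h-deletion): /h/ occurs between vowels /u/ and /o/, so it deletes. /rabtapuhobut/ → rabtapuobut.
Rule 2 (high vowel syncope): no segment meets the environment; /rabtapuobut/ is unchanged.
Rule 3 (regressive voicing assimilation): /b/ precedes the voiceless obstruent /t/, so it devoices to [p] by assimilation. /rabtapuobut/ → raptapuobut.
Rule 4 (intervocalic spirantization): /p/ is a stop between vowels /a/ and /u/, so it spirantizes to the fricative [f]. /b/ is a stop between vowels /o/ and /u/, so it spirantizes to the fricative [v]. /raptapuobut/ → raptafuovut.
Rule 5 (final e-epenthesis): the form ends in the consonant /t/, so [e] is inserted word-finally. /raptafuovut/ → raptafuovute.

raptafuovute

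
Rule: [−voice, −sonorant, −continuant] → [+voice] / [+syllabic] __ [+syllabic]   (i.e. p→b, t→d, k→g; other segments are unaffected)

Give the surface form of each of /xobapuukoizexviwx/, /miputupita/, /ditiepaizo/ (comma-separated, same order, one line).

xobabuugoizexviwx, mibudubida, didiebaizo

/xobapuukoizexviwx/: /p/ is a voiceless stop between vowels /a/ and /u/, so it voices to [b]. /k/ is a voiceless stop between vowels /u/ and /o/, so it voices to [g]. → [xobabuugoizexviwx].
/miputupita/: /p/ is a voiceless stop between vowels /i/ and /u/, so it voices to [b]. /t/ is a voiceless stop between vowels /u/ and /u/, so it voices to [d]. /p/ is a voiceless stop between vowels /u/ and /i/, so it voices to [b]. /t/ is a voiceless stop between vowels /i/ and /a/, so it voices to [d]. → [mibudubida].
/ditiepaizo/: /t/ is a voiceless stop between vowels /i/ and /i/, so it voices to [d]. /p/ is a voiceless stop between vowels /e/ and /a/, so it voices to [b]. → [didiebaizo].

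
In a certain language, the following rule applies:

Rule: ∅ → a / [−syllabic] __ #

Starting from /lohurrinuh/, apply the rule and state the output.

the form ends in the consonant /h/, so [a] is inserted word-finally.
Surface form: [lohurrinuha].

lohurrinuha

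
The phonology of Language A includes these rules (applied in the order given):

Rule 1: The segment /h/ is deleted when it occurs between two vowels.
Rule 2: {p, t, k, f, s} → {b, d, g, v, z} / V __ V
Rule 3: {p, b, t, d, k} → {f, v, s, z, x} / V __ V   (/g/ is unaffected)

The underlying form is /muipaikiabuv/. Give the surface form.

muivaigiavuv

Rule 1 (intervocalic h-deletion): no segment meets the environment; /muipaikiabuv/ is unchanged.
Rule 2 (intervocalic voicing): /p/ is a voiceless obstruent between vowels /i/ and /a/, so it voices to [b]. /k/ is a voiceless obstruent between vowels /i/ and /i/, so it voices to [g]. /muipaikiabuv/ → muibaigiabuv.
Rule 3 (intervocalic spirantization): /b/ is a stop between vowels /i/ and /a/, so it spirantizes to the fricative [v]. /b/ is a stop between vowels /a/ and /u/, so it spirantizes to the fricative [v]. /muibaigiabuv/ → muivaigiavuv.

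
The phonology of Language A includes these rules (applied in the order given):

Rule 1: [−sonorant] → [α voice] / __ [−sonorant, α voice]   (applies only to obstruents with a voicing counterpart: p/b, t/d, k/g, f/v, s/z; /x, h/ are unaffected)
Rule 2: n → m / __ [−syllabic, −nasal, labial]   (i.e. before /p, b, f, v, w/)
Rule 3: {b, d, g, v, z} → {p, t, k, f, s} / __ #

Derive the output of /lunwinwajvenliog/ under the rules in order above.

lumwimwajvenliok

Rule 1 (regressive voicing assimilation): no segment meets the environment; /lunwinwajvenliog/ is unchanged.
Rule 2 (nasal place assimilation): /n/ precedes the labial consonant /w/, so it assimilates in place to [m]. /n/ precedes the labial consonant /w/, so it assimilates in place to [m]. /lunwinwajvenliog/ → lumwimwajvenliog.
Rule 3 (final devoicing): /g/ is a voiced obstruent in word-final position, so it devoices to [k]. /lumwimwajvenliog/ → lumwimwajvenliok.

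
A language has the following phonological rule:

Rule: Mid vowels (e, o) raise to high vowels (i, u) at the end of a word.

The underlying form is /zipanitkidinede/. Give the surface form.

Scanning /zipanitkidinede/: /e/ at position 13 is not in the conditioning environment; /e/ is a mid vowel in word-final position, so it raises to [i].
Result: [zipanitkidinedi].

zipanitkidinedi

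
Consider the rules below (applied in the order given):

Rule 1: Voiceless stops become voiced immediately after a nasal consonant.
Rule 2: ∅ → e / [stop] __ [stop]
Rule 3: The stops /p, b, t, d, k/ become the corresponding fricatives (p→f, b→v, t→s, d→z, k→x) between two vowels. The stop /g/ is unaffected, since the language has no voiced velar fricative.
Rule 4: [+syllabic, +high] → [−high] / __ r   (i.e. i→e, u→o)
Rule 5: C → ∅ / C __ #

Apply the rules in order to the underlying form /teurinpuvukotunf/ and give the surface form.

teorinbuvuxosun

Rule 1 (post-nasal voicing): /p/ is a voiceless stop immediately after the nasal /n/, so it voices to [b]. /teurinpuvukotunf/ → teurinbuvukotunf.
Rule 2 (stop-cluster e-epenthesis): no segment meets the environment; /teurinbuvukotunf/ is unchanged.
Rule 3 (intervocalic spirantization): /k/ is a stop between vowels /u/ and /o/, so it spirantizes to the fricative [x]. /t/ is a stop between vowels /o/ and /u/, so it spirantizes to the fricative [s]. /teurinbuvukotunf/ → teurinbuvuxosunf.
Rule 4 (pre-rhotic lowering): /u/ is a high vowel immediately before /r/, so it lowers to [o]. /teurinbuvuxosunf/ → teorinbuvuxosunf.
Rule 5 (final cluster simplification): /f/ is the second consonant of a word-final cluster /nf/, so it deletes. /teorinbuvuxosunf/ → teorinbuvuxosun.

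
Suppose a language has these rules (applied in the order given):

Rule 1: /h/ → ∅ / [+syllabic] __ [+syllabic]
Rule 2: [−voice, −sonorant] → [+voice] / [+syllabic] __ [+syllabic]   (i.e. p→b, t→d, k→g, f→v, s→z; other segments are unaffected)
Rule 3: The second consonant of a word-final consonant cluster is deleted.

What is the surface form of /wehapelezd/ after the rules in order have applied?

Rule 1 (intervocalic h-deletion): /h/ occurs between vowels /e/ and /a/, so it deletes. /wehapelezd/ → weapelezd.
Rule 2 (intervocalic voicing): /p/ is a voiceless obstruent between vowels /a/ and /e/, so it voices to [b]. /weapelezd/ → weabelezd.
Rule 3 (final cluster simplification): /d/ is the second consonant of a word-final cluster /zd/, so it deletes. /weabelezd/ → weabelez.

weabelez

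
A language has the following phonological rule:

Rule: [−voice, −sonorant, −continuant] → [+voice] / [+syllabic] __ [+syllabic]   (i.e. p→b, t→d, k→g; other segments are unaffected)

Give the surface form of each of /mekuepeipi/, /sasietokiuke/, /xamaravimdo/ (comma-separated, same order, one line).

/mekuepeipi/: /k/ is a voiceless stop between vowels /e/ and /u/, so it voices to [g]. /p/ is a voiceless stop between vowels /e/ and /e/, so it voices to [b]. /p/ is a voiceless stop between vowels /i/ and /i/, so it voices to [b]. → [meguebeibi].
/sasietokiuke/: /t/ is a voiceless stop between vowels /e/ and /o/, so it voices to [d]. /k/ is a voiceless stop between vowels /o/ and /i/, so it voices to [g]. /k/ is a voiceless stop between vowels /u/ and /e/, so it voices to [g]. → [sasiedogiuge].
/xamaravimdo/: the rule's environment is not met; surfaces unchanged as [xamaravimdo].

meguebeibi, sasiedogiuge, xamaravimdo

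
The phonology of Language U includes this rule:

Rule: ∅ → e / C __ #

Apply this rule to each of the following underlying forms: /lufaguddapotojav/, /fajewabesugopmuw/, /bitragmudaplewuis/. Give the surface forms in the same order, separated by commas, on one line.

lufaguddapotojave, fajewabesugopmuwe, bitragmudaplewuise

/lufaguddapotojav/: the form ends in the consonant /v/, so [e] is inserted word-finally. → [lufaguddapotojave].
/fajewabesugopmuw/: the form ends in the consonant /w/, so [e] is inserted word-finally. → [fajewabesugopmuwe].
/bitragmudaplewuis/: the form ends in the consonant /s/, so [e] is inserted word-finally. → [bitragmudaplewuise].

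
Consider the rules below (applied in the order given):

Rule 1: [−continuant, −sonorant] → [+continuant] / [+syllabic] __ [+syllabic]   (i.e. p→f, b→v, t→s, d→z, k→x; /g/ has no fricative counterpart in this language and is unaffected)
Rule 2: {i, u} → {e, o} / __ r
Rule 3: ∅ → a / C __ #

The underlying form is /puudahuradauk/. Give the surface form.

puuzahorazauka

Rule 1 (intervocalic spirantization): /d/ is a stop between vowels /u/ and /a/, so it spirantizes to the fricative [z]. /d/ is a stop between vowels /a/ and /a/, so it spirantizes to the fricative [z]. /puudahuradauk/ → puuzahurazauk.
Rule 2 (pre-rhotic lowering): /u/ is a high vowel immediately before /r/, so it lowers to [o]. /puuzahurazauk/ → puuzahorazauk.
Rule 3 (final a-epenthesis): the form ends in the consonant /k/, so [a] is inserted word-finally. /puuzahorazauk/ → puuzahorazauka.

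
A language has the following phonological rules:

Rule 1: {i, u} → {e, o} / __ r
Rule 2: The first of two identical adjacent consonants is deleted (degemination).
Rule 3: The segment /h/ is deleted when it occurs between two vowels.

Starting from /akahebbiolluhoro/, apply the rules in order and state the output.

Rule 1 (pre-rhotic lowering): no segment meets the environment; /akahebbiolluhoro/ is unchanged.
Rule 2 (degemination): /bb/ is a geminate; the first /b/ deletes. /ll/ is a geminate; the first /l/ deletes. /akahebbiolluhoro/ → akahebioluhoro.
Rule 3 (intervocalic h-deletion): /h/ occurs between vowels /a/ and /e/, so it deletes. /h/ occurs between vowels /u/ and /o/, so it deletes. /akahebioluhoro/ → akaebioluoro.

akaebioluoro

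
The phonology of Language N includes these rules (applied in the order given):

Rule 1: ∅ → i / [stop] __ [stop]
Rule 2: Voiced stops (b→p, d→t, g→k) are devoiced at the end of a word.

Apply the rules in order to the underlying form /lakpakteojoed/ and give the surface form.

lakipakiteojoet

Rule 1 (stop-cluster i-epenthesis): /k/ and /p/ form a stop–stop cluster, so [i] is inserted between them. /k/ and /t/ form a stop–stop cluster, so [i] is inserted between them. /lakpakteojoed/ → lakipakiteojoed.
Rule 2 (final devoicing): /d/ is a voiced stop in word-final position, so it devoices to [t]. /lakipakiteojoed/ → lakipakiteojoet.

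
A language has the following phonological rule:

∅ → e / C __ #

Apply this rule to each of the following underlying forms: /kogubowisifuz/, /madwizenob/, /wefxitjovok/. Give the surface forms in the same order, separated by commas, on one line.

kogubowisifuze, madwizenobe, wefxitjovoke

/kogubowisifuz/: the form ends in the consonant /z/, so [e] is inserted word-finally. → [kogubowisifuze].
/madwizenob/: the form ends in the consonant /b/, so [e] is inserted word-finally. → [madwizenobe].
/wefxitjovok/: the form ends in the consonant /k/, so [e] is inserted word-finally. → [wefxitjovoke].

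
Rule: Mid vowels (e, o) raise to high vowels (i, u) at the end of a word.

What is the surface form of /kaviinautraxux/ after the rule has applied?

No segment of /kaviinautraxux/ meets the structural description of the rule, so the form surfaces unchanged.

kaviinautraxux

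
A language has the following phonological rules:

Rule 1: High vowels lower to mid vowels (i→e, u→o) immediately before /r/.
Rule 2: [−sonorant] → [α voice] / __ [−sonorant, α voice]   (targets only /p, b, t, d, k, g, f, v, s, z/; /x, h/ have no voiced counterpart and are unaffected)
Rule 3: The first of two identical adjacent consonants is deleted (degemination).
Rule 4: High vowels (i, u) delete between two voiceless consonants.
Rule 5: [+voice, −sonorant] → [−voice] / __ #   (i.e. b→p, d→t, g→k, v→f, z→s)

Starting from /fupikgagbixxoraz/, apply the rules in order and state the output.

Rule 1 (pre-rhotic lowering): no segment meets the environment; /fupikgagbixxoraz/ is unchanged.
Rule 2 (regressive voicing assimilation): /k/ precedes the voiced obstruent /g/, so it voices to [g] by assimilation. /fupikgagbixxoraz/ → fupiggagbixxoraz.
Rule 3 (degemination): /gg/ is a geminate; the first /g/ deletes. /xx/ is a geminate; the first /x/ deletes. /fupiggagbixxoraz/ → fupigagbixoraz.
Rule 4 (high vowel syncope): /u/ is a high vowel flanked by voiceless consonants /f/ and /p/, so it deletes. /fupigagbixoraz/ → fpigagbixoraz.
Rule 5 (final devoicing): /z/ is a voiced obstruent in word-final position, so it devoices to [s]. /fpigagbixoraz/ → fpigagbixoras.

fpigagbixoras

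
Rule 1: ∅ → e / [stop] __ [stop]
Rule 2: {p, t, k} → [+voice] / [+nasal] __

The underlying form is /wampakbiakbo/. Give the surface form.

Rule 1 (stop-cluster e-epenthesis): /k/ and /b/ form a stop–stop cluster, so [e] is inserted between them. /k/ and /b/ form a stop–stop cluster, so [e] is inserted between them. /wampakbiakbo/ → wampakebiakebo.
Rule 2 (post-nasal voicing): /p/ is a voiceless stop immediately after the nasal /m/, so it voices to [b]. /wampakebiakebo/ → wambakebiakebo.

wambakebiakebo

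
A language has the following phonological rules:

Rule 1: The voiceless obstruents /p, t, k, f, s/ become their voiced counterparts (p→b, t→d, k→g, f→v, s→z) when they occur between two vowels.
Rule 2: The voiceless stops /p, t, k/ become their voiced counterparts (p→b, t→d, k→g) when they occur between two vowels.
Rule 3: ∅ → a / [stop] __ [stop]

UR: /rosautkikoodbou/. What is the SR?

rozautakigoodabou

Rule 1 (intervocalic voicing): /s/ is a voiceless obstruent between vowels /o/ and /a/, so it voices to [z]. /k/ is a voiceless obstruent between vowels /i/ and /o/, so it voices to [g]. /rosautkikoodbou/ → rozautkigoodbou.
Rule 2 (intervocalic voicing): no segment meets the environment; /rozautkigoodbou/ is unchanged.
Rule 3 (stop-cluster a-epenthesis): /t/ and /k/ form a stop–stop cluster, so [a] is inserted between them. /d/ and /b/ form a stop–stop cluster, so [a] is inserted between them. /rozautkigoodbou/ → rozautakigoodabou.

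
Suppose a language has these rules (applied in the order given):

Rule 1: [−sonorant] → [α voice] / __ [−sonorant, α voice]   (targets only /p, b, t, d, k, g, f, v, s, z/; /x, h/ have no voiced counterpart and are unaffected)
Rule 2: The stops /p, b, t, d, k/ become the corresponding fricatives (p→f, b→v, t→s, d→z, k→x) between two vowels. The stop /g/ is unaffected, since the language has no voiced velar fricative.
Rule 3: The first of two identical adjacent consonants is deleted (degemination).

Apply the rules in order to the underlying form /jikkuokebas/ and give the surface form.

Rule 1 (regressive voicing assimilation): no segment meets the environment; /jikkuokebas/ is unchanged.
Rule 2 (intervocalic spirantization): /k/ is a stop between vowels /o/ and /e/, so it spirantizes to the fricative [x]. /b/ is a stop between vowels /e/ and /a/, so it spirantizes to the fricative [v]. /jikkuokebas/ → jikkuoxevas.
Rule 3 (degemination): /kk/ is a geminate; the first /k/ deletes. /jikkuoxevas/ → jikuoxevas.

jikuoxevas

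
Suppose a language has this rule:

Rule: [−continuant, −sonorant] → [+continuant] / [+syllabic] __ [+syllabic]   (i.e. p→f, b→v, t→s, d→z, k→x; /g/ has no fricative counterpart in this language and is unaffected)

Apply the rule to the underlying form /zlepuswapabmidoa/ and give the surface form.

Scanning /zlepuswapabmidoa/: /p/ is a stop between vowels /e/ and /u/, so it spirantizes to the fricative [f]; /p/ is a stop between vowels /a/ and /a/, so it spirantizes to the fricative [f]; /b/ at position 11 is not in the conditioning environment; /d/ is a stop between vowels /i/ and /o/, so it spirantizes to the fricative [z].
Result: [zlefuswafabmizoa].

zlefuswafabmizoa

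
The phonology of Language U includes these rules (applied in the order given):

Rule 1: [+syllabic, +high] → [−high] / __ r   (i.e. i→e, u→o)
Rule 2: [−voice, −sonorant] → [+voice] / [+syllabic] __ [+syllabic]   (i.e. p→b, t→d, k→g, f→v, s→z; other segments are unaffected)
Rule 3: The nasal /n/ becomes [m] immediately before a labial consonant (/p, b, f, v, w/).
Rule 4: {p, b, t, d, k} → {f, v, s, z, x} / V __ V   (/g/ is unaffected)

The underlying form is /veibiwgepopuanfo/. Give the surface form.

veiviwgevovuamfo

Rule 1 (pre-rhotic lowering): no segment meets the environment; /veibiwgepopuanfo/ is unchanged.
Rule 2 (intervocalic voicing): /p/ is a voiceless obstruent between vowels /e/ and /o/, so it voices to [b]. /p/ is a voiceless obstruent between vowels /o/ and /u/, so it voices to [b]. /veibiwgepopuanfo/ → veibiwgebobuanfo.
Rule 3 (nasal place assimilation): /n/ precedes the labial consonant /f/, so it assimilates in place to [m]. /veibiwgebobuanfo/ → veibiwgebobuamfo.
Rule 4 (intervocalic spirantization): /b/ is a stop between vowels /i/ and /i/, so it spirantizes to the fricative [v]. /b/ is a stop between vowels /e/ and /o/, so it spirantizes to the fricative [v]. /b/ is a stop between vowels /o/ and /u/, so it spirantizes to the fricative [v]. /veibiwgebobuamfo/ → veiviwgevovuamfo.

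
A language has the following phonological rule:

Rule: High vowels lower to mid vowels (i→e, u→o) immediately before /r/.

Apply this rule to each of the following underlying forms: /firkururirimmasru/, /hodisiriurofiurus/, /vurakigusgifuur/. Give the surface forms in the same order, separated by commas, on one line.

/firkururirimmasru/: /i/ is a high vowel immediately before /r/, so it lowers to [e]. /u/ is a high vowel immediately before /r/, so it lowers to [o]. /u/ is a high vowel immediately before /r/, so it lowers to [o]. /i/ is a high vowel immediately before /r/, so it lowers to [e]. → [ferkororerimmasru].
/hodisiriurofiurus/: /i/ is a high vowel immediately before /r/, so it lowers to [e]. /u/ is a high vowel immediately before /r/, so it lowers to [o]. /u/ is a high vowel immediately before /r/, so it lowers to [o]. → [hodiseriorofiorus].
/vurakigusgifuur/: /u/ is a high vowel immediately before /r/, so it lowers to [o]. /u/ is a high vowel immediately before /r/, so it lowers to [o]. → [vorakigusgifuor].

ferkororerimmasru, hodiseriorofiorus, vorakigusgifuor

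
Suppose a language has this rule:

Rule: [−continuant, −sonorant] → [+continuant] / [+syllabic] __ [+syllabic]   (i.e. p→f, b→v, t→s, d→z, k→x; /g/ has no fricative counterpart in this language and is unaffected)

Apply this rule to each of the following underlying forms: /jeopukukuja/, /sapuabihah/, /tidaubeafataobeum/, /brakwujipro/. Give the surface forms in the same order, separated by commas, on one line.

jeofuxuxuja, safuavihah, tizauveafasaoveum, brakwujipro

/jeopukukuja/: /p/ is a stop between vowels /o/ and /u/, so it spirantizes to the fricative [f]. /k/ is a stop between vowels /u/ and /u/, so it spirantizes to the fricative [x]. /k/ is a stop between vowels /u/ and /u/, so it spirantizes to the fricative [x]. → [jeofuxuxuja].
/sapuabihah/: /p/ is a stop between vowels /a/ and /u/, so it spirantizes to the fricative [f]. /b/ is a stop between vowels /a/ and /i/, so it spirantizes to the fricative [v]. → [safuavihah].
/tidaubeafataobeum/: /d/ is a stop between vowels /i/ and /a/, so it spirantizes to the fricative [z]. /b/ is a stop between vowels /u/ and /e/, so it spirantizes to the fricative [v]. /t/ is a stop between vowels /a/ and /a/, so it spirantizes to the fricative [s]. /b/ is a stop between vowels /o/ and /e/, so it spirantizes to the fricative [v]. → [tizauveafasaoveum].
/brakwujipro/: the rule's environment is not met; surfaces unchanged as [brakwujipro].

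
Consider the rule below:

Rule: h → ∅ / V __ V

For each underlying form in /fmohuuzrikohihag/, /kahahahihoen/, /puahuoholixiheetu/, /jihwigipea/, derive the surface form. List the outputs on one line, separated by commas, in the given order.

fmouuzrikoiag, kaaaioen, puauoolixieetu, jihwigipea

/fmohuuzrikohihag/: /h/ occurs between vowels /o/ and /u/, so it deletes. /h/ occurs between vowels /o/ and /i/, so it deletes. /h/ occurs between vowels /i/ and /a/, so it deletes. → [fmouuzrikoiag].
/kahahahihoen/: /h/ occurs between vowels /a/ and /a/, so it deletes. /h/ occurs between vowels /a/ and /a/, so it deletes. /h/ occurs between vowels /a/ and /i/, so it deletes. /h/ occurs between vowels /i/ and /o/, so it deletes. → [kaaaioen].
/puahuoholixiheetu/: /h/ occurs between vowels /a/ and /u/, so it deletes. /h/ occurs between vowels /o/ and /o/, so it deletes. /h/ occurs between vowels /i/ and /e/, so it deletes. → [puauoolixieetu].
/jihwigipea/: the rule's environment is not met; surfaces unchanged as [jihwigipea].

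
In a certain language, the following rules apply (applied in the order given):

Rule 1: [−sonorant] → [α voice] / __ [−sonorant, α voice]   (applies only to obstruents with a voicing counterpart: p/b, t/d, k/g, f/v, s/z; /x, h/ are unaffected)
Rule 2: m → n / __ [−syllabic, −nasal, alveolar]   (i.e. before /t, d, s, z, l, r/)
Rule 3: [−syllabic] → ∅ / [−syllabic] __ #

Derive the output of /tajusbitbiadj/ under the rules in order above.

Rule 1 (regressive voicing assimilation): /s/ precedes the voiced obstruent /b/, so it voices to [z] by assimilation. /t/ precedes the voiced obstruent /b/, so it voices to [d] by assimilation. /tajusbitbiadj/ → tajuzbidbiadj.
Rule 2 (nasal place assimilation): no segment meets the environment; /tajuzbidbiadj/ is unchanged.
Rule 3 (final cluster simplification): /j/ is the second consonant of a word-final cluster /dj/, so it deletes. /tajuzbidbiadj/ → tajuzbidbiad.

tajuzbidbiad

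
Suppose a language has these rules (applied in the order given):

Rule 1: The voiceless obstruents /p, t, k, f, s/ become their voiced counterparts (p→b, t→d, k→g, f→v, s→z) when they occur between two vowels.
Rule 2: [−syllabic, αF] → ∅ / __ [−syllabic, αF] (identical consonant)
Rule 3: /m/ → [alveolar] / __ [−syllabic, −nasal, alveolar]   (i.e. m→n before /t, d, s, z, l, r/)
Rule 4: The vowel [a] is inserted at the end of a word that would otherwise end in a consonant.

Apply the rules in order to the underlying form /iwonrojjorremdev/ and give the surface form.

Rule 1 (intervocalic voicing): no segment meets the environment; /iwonrojjorremdev/ is unchanged.
Rule 2 (degemination): /jj/ is a geminate; the first /j/ deletes. /rr/ is a geminate; the first /r/ deletes. /iwonrojjorremdev/ → iwonrojoremdev.
Rule 3 (nasal place assimilation): /m/ precedes the alveolar consonant /d/, so it assimilates in place to [n]. /iwonrojoremdev/ → iwonrojorendev.
Rule 4 (final a-epenthesis): the form ends in the consonant /v/, so [a] is inserted word-finally. /iwonrojorendev/ → iwonrojorendeva.

iwonrojorendeva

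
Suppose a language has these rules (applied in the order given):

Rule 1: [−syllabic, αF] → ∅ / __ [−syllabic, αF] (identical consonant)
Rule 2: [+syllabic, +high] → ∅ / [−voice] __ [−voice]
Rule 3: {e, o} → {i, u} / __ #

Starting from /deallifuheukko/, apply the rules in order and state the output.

Rule 1 (degemination): /ll/ is a geminate; the first /l/ deletes. /kk/ is a geminate; the first /k/ deletes. /deallifuheukko/ → dealifuheuko.
Rule 2 (high vowel syncope): /u/ is a high vowel flanked by voiceless consonants /f/ and /h/, so it deletes. /dealifuheuko/ → dealifheuko.
Rule 3 (final vowel raising): /o/ is a mid vowel in word-final position, so it raises to [u]. /dealifheuko/ → dealifheuku.

dealifheuku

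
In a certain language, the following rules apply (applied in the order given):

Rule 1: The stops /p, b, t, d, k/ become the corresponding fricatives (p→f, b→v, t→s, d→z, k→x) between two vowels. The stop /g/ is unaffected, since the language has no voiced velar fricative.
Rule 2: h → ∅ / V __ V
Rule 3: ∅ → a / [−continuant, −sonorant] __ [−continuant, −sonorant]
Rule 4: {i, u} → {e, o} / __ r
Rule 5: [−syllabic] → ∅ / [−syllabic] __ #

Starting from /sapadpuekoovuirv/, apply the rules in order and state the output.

Rule 1 (intervocalic spirantization): /p/ is a stop between vowels /a/ and /a/, so it spirantizes to the fricative [f]. /k/ is a stop between vowels /e/ and /o/, so it spirantizes to the fricative [x]. /sapadpuekoovuirv/ → safadpuexoovuirv.
Rule 2 (intervocalic h-deletion): no segment meets the environment; /safadpuexoovuirv/ is unchanged.
Rule 3 (stop-cluster a-epenthesis): /d/ and /p/ form a stop–stop cluster, so [a] is inserted between them. /safadpuexoovuirv/ → safadapuexoovuirv.
Rule 4 (pre-rhotic lowering): /i/ is a high vowel immediately before /r/, so it lowers to [e]. /safadapuexoovuirv/ → safadapuexoovuerv.
Rule 5 (final cluster simplification): /v/ is the second consonant of a word-final cluster /rv/, so it deletes. /safadapuexoovuerv/ → safadapuexoovuer.

safadapuexoovuer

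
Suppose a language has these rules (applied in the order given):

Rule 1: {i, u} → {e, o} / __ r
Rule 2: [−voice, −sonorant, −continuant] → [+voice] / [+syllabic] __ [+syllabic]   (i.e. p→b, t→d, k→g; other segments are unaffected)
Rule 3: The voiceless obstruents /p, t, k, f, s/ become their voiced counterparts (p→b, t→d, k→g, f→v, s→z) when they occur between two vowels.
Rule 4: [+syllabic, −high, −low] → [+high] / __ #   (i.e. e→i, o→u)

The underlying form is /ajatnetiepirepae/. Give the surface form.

ajatnedieberebai

Rule 1 (pre-rhotic lowering): /i/ is a high vowel immediately before /r/, so it lowers to [e]. /ajatnetiepirepae/ → ajatnetieperepae.
Rule 2 (intervocalic voicing): /t/ is a voiceless stop between vowels /e/ and /i/, so it voices to [d]. /p/ is a voiceless stop between vowels /e/ and /e/, so it voices to [b]. /p/ is a voiceless stop between vowels /e/ and /a/, so it voices to [b]. /ajatnetieperepae/ → ajatnedieberebae.
Rule 3 (intervocalic voicing): no segment meets the environment; /ajatnedieberebae/ is unchanged.
Rule 4 (final vowel raising): /e/ is a mid vowel in word-final position, so it raises to [i]. /ajatnedieberebae/ → ajatnedieberebai.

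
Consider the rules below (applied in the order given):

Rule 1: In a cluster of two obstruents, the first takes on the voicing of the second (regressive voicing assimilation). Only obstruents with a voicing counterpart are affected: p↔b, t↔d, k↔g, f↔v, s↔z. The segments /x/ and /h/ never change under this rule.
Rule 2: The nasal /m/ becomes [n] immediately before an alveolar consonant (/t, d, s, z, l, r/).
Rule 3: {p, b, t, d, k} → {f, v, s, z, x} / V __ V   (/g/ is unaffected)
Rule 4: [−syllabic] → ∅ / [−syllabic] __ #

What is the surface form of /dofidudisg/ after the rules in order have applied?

Rule 1 (regressive voicing assimilation): /s/ precedes the voiced obstruent /g/, so it voices to [z] by assimilation. /dofidudisg/ → dofidudizg.
Rule 2 (nasal place assimilation): no segment meets the environment; /dofidudizg/ is unchanged.
Rule 3 (intervocalic spirantization): /d/ is a stop between vowels /i/ and /u/, so it spirantizes to the fricative [z]. /d/ is a stop between vowels /u/ and /i/, so it spirantizes to the fricative [z]. /dofidudizg/ → dofizuzizg.
Rule 4 (final cluster simplification): /g/ is the second consonant of a word-final cluster /zg/, so it deletes. /dofizuzizg/ → dofizuziz.

dofizuziz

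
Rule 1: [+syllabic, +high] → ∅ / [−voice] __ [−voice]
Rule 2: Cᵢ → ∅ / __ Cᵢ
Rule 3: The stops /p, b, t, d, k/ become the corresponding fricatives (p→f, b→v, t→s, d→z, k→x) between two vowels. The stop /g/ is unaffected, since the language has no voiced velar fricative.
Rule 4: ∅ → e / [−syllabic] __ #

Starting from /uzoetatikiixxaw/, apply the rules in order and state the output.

uzoesatkiixawe

Rule 1 (high vowel syncope): /i/ is a high vowel flanked by voiceless consonants /t/ and /k/, so it deletes. /uzoetatikiixxaw/ → uzoetatkiixxaw.
Rule 2 (degemination): /xx/ is a geminate; the first /x/ deletes. /uzoetatkiixxaw/ → uzoetatkiixaw.
Rule 3 (intervocalic spirantization): /t/ is a stop between vowels /e/ and /a/, so it spirantizes to the fricative [s]. /uzoetatkiixaw/ → uzoesatkiixaw.
Rule 4 (final e-epenthesis): the form ends in the consonant /w/, so [e] is inserted word-finally. /uzoesatkiixaw/ → uzoesatkiixawe.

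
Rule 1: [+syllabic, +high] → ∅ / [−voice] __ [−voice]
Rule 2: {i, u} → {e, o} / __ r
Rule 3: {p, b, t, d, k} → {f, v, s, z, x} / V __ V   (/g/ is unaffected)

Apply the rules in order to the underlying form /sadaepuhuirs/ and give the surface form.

Rule 1 (high vowel syncope): /u/ is a high vowel flanked by voiceless consonants /p/ and /h/, so it deletes. /sadaepuhuirs/ → sadaephuirs.
Rule 2 (pre-rhotic lowering): /i/ is a high vowel immediately before /r/, so it lowers to [e]. /sadaephuirs/ → sadaephuers.
Rule 3 (intervocalic spirantization): /d/ is a stop between vowels /a/ and /a/, so it spirantizes to the fricative [z]. /sadaephuers/ → sazaephuers.

sazaephuers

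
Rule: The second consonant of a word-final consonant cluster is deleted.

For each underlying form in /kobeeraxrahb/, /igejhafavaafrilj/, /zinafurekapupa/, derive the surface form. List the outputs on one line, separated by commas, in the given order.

kobeeraxrah, igejhafavaafril, zinafurekapupa

/kobeeraxrahb/: /b/ is the second consonant of a word-final cluster /hb/, so it deletes. → [kobeeraxrah].
/igejhafavaafrilj/: /j/ is the second consonant of a word-final cluster /lj/, so it deletes. → [igejhafavaafril].
/zinafurekapupa/: the rule's environment is not met; surfaces unchanged as [zinafurekapupa].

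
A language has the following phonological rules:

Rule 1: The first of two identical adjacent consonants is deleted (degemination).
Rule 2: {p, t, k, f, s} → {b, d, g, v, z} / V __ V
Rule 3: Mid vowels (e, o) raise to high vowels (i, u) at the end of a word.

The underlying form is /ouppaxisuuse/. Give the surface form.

Rule 1 (degemination): /pp/ is a geminate; the first /p/ deletes. /ouppaxisuuse/ → oupaxisuuse.
Rule 2 (intervocalic voicing): /p/ is a voiceless obstruent between vowels /u/ and /a/, so it voices to [b]. /s/ is a voiceless obstruent between vowels /i/ and /u/, so it voices to [z]. /s/ is a voiceless obstruent between vowels /u/ and /e/, so it voices to [z]. /oupaxisuuse/ → oubaxizuuze.
Rule 3 (final vowel raising): /e/ is a mid vowel in word-final position, so it raises to [i]. /oubaxizuuze/ → oubaxizuuzi.

oubaxizuuzi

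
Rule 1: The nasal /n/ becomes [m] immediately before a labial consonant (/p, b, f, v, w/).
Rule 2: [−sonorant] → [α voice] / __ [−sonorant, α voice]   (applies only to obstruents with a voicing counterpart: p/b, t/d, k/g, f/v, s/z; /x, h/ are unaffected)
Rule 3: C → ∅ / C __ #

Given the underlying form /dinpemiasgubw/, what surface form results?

Rule 1 (nasal place assimilation): /n/ precedes the labial consonant /p/, so it assimilates in place to [m]. /dinpemiasgubw/ → dimpemiasgubw.
Rule 2 (regressive voicing assimilation): /s/ precedes the voiced obstruent /g/, so it voices to [z] by assimilation. /dimpemiasgubw/ → dimpemiazgubw.
Rule 3 (final cluster simplification): /w/ is the second consonant of a word-final cluster /bw/, so it deletes. /dimpemiazgubw/ → dimpemiazgub.

dimpemiazgub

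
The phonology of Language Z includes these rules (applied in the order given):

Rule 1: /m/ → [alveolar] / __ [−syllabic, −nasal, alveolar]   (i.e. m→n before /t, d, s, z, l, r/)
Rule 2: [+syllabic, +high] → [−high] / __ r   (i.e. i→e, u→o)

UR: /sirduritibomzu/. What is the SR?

Rule 1 (nasal place assimilation): /m/ precedes the alveolar consonant /z/, so it assimilates in place to [n]. /sirduritibomzu/ → sirduritibonzu.
Rule 2 (pre-rhotic lowering): /i/ is a high vowel immediately before /r/, so it lowers to [e]. /u/ is a high vowel immediately before /r/, so it lowers to [o]. /sirduritibonzu/ → serdoritibonzu.

serdoritibonzu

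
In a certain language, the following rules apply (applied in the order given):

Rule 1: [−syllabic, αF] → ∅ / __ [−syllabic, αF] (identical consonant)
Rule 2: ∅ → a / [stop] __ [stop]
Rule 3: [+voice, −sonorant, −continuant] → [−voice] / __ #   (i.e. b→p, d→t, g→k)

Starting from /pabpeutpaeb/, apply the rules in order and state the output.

Rule 1 (degemination): no segment meets the environment; /pabpeutpaeb/ is unchanged.
Rule 2 (stop-cluster a-epenthesis): /b/ and /p/ form a stop–stop cluster, so [a] is inserted between them. /t/ and /p/ form a stop–stop cluster, so [a] is inserted between them. /pabpeutpaeb/ → pabapeutapaeb.
Rule 3 (final devoicing): /b/ is a voiced stop in word-final position, so it devoices to [p]. /pabapeutapaeb/ → pabapeutapaep.

pabapeutapaep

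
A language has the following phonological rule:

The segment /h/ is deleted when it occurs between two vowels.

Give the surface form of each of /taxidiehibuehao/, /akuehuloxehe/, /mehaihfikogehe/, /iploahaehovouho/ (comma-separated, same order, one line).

/taxidiehibuehao/: /h/ occurs between vowels /e/ and /i/, so it deletes. /h/ occurs between vowels /e/ and /a/, so it deletes. → [taxidieibueao].
/akuehuloxehe/: /h/ occurs between vowels /e/ and /u/, so it deletes. /h/ occurs between vowels /e/ and /e/, so it deletes. → [akueuloxee].
/mehaihfikogehe/: /h/ occurs between vowels /e/ and /a/, so it deletes. /h/ occurs between vowels /e/ and /e/, so it deletes. → [meaihfikogee].
/iploahaehovouho/: /h/ occurs between vowels /a/ and /a/, so it deletes. /h/ occurs between vowels /e/ and /o/, so it deletes. /h/ occurs between vowels /u/ and /o/, so it deletes. → [iploaaeovouo].

taxidieibueao, akueuloxee, meaihfikogee, iploaaeovouo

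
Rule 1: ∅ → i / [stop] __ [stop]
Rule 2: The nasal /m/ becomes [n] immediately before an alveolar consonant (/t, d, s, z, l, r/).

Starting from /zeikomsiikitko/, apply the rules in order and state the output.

zeikonsiikitiko

Rule 1 (stop-cluster i-epenthesis): /t/ and /k/ form a stop–stop cluster, so [i] is inserted between them. /zeikomsiikitko/ → zeikomsiikitiko.
Rule 2 (nasal place assimilation): /m/ precedes the alveolar consonant /s/, so it assimilates in place to [n]. /zeikomsiikitiko/ → zeikonsiikitiko.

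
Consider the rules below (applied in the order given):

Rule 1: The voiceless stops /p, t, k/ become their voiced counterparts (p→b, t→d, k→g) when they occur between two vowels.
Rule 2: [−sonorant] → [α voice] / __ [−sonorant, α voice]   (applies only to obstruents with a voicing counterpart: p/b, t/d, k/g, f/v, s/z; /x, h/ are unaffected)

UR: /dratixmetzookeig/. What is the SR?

dradixmedzoogeig

Rule 1 (intervocalic voicing): /t/ is a voiceless stop between vowels /a/ and /i/, so it voices to [d]. /k/ is a voiceless stop between vowels /o/ and /e/, so it voices to [g]. /dratixmetzookeig/ → dradixmetzoogeig.
Rule 2 (regressive voicing assimilation): /t/ precedes the voiced obstruent /z/, so it voices to [d] by assimilation. /dradixmetzoogeig/ → dradixmedzoogeig.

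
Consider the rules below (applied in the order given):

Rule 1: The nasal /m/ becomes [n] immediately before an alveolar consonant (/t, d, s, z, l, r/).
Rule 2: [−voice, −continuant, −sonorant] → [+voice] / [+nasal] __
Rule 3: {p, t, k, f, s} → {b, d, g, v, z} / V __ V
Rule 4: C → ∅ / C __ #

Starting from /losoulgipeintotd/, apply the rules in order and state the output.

lozoulgibeindot

Rule 1 (nasal place assimilation): no segment meets the environment; /losoulgipeintotd/ is unchanged.
Rule 2 (post-nasal voicing): /t/ is a voiceless stop immediately after the nasal /n/, so it voices to [d]. /losoulgipeintotd/ → losoulgipeindotd.
Rule 3 (intervocalic voicing): /s/ is a voiceless obstruent between vowels /o/ and /o/, so it voices to [z]. /p/ is a voiceless obstruent between vowels /i/ and /e/, so it voices to [b]. /losoulgipeindotd/ → lozoulgibeindotd.
Rule 4 (final cluster simplification): /d/ is the second consonant of a word-final cluster /td/, so it deletes. /lozoulgibeindotd/ → lozoulgibeindot.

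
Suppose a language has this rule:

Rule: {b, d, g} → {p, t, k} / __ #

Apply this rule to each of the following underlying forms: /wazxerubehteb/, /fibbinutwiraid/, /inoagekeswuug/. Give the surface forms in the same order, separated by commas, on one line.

/wazxerubehteb/: /b/ is a voiced stop in word-final position, so it devoices to [p]. → [wazxerubehtep].
/fibbinutwiraid/: /d/ is a voiced stop in word-final position, so it devoices to [t]. → [fibbinutwirait].
/inoagekeswuug/: /g/ is a voiced stop in word-final position, so it devoices to [k]. → [inoagekeswuuk].

wazxerubehtep, fibbinutwirait, inoagekeswuuk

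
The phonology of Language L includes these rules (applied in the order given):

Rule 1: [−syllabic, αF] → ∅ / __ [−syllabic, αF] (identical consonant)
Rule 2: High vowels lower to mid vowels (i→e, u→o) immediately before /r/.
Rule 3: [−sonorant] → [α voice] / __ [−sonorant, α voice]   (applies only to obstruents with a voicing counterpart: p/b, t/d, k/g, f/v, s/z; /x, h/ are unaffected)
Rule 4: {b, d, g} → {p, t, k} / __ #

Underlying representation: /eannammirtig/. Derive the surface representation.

Rule 1 (degemination): /nn/ is a geminate; the first /n/ deletes. /mm/ is a geminate; the first /m/ deletes. /eannammirtig/ → eanamirtig.
Rule 2 (pre-rhotic lowering): /i/ is a high vowel immediately before /r/, so it lowers to [e]. /eanamirtig/ → eanamertig.
Rule 3 (regressive voicing assimilation): no segment meets the environment; /eanamertig/ is unchanged.
Rule 4 (final devoicing): /g/ is a voiced stop in word-final position, so it devoices to [k]. /eanamertig/ → eanamertik.

eanamertik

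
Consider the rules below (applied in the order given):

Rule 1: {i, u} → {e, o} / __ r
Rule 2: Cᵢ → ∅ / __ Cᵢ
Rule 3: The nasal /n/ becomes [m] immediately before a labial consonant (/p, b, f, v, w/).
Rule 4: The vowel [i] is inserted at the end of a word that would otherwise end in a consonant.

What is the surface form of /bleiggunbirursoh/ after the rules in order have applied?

bleigumberorsohi

Rule 1 (pre-rhotic lowering): /i/ is a high vowel immediately before /r/, so it lowers to [e]. /u/ is a high vowel immediately before /r/, so it lowers to [o]. /bleiggunbirursoh/ → bleiggunberorsoh.
Rule 2 (degemination): /gg/ is a geminate; the first /g/ deletes. /bleiggunberorsoh/ → bleigunberorsoh.
Rule 3 (nasal place assimilation): /n/ precedes the labial consonant /b/, so it assimilates in place to [m]. /bleigunberorsoh/ → bleigumberorsoh.
Rule 4 (final i-epenthesis): the form ends in the consonant /h/, so [i] is inserted word-finally. /bleigumberorsoh/ → bleigumberorsohi.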